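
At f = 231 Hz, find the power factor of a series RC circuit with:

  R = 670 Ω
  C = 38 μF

Step 1 — Angular frequency: ω = 2π·f = 2π·231 = 1451 rad/s.
Step 2 — Component impedances:
  R: Z = R = 670 Ω
  C: Z = 1/(jωC) = -j/(ω·C) = 0 - j18.13 Ω
Step 3 — Series combination: Z_total = R + C = 670 - j18.13 Ω = 670.2∠-1.6° Ω.
Step 4 — Power factor: PF = cos(φ) = Re(Z)/|Z| = 670/670.25 = 0.9996.
Step 5 — Type: Im(Z) = -18.13 ⇒ leading (phase φ = -1.6°).

PF = 0.9996 (leading, φ = -1.6°)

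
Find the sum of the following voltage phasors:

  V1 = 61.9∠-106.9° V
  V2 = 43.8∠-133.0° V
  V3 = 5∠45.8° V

Step 1 — Convert each phasor to rectangular form:
  V1 = 61.9·(cos(-106.9°) + j·sin(-106.9°)) = -17.99 - j59.23 V
  V2 = 43.8·(cos(-133.0°) + j·sin(-133.0°)) = -29.87 - j32.03 V
  V3 = 5·(cos(45.8°) + j·sin(45.8°)) = 3.486 + j3.585 V
Step 2 — Sum components: V_total = -44.38 - j87.68 V.
Step 3 — Convert to polar: |V_total| = 98.27 V, ∠V_total = -116.8°.

V_total = 98.27∠-116.8° V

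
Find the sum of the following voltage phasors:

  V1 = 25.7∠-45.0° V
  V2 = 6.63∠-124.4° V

Step 1 — Convert each phasor to rectangular form:
  V1 = 25.7·(cos(-45.0°) + j·sin(-45.0°)) = 18.17 - j18.17 V
  V2 = 6.63·(cos(-124.4°) + j·sin(-124.4°)) = -3.746 - j5.471 V
Step 2 — Sum components: V_total = 14.43 - j23.64 V.
Step 3 — Convert to polar: |V_total| = 27.7 V, ∠V_total = -58.6°.

V_total = 27.7∠-58.6° V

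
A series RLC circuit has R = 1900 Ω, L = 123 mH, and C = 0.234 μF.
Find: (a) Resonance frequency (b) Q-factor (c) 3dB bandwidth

Step 1 — Resonance: ω₀ = 1/√(LC) = 1/√(0.123·2.34e-07) = 5894 rad/s.
Step 2 — f₀ = ω₀/(2π) = 938.1 Hz.
Step 3 — Series Q: Q = ω₀L/R = 5894·0.123/1900 = 0.3816.
Step 4 — Bandwidth: Δω = ω₀/Q = 1.545e+04 rad/s; BW = Δω/(2π) = 2458 Hz.

(a) f₀ = 938.1 Hz  (b) Q = 0.3816  (c) BW = 2458 Hz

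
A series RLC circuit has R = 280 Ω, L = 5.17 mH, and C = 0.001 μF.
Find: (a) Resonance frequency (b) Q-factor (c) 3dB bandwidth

Step 1 — Resonance: ω₀ = 1/√(LC) = 1/√(0.00517·1e-09) = 4.398e+05 rad/s.
Step 2 — f₀ = ω₀/(2π) = 7e+04 Hz.
Step 3 — Series Q: Q = ω₀L/R = 4.398e+05·0.00517/280 = 8.121.
Step 4 — Bandwidth: Δω = ω₀/Q = 5.416e+04 rad/s; BW = Δω/(2π) = 8620 Hz.

(a) f₀ = 7e+04 Hz  (b) Q = 8.121  (c) BW = 8620 Hz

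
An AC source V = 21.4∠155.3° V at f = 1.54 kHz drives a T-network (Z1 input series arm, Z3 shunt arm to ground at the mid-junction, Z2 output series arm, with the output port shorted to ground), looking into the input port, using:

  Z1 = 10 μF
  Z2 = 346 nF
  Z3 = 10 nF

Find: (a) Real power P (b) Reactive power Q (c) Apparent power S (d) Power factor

Step 1 — Angular frequency: ω = 2π·f = 2π·1540 = 9676 rad/s.
Step 2 — Component impedances:
  Z1: Z = 1/(jωC) = -j/(ω·C) = 0 - j10.33 Ω
  Z2: Z = 1/(jωC) = -j/(ω·C) = 0 - j298.7 Ω
  Z3: Z = 1/(jωC) = -j/(ω·C) = 0 - j1.033e+04 Ω
Step 3 — With the output port shorted to ground, the output series arm Z2 runs from the junction to ground; the shunt arm Z3 also runs from the junction to ground. They appear in parallel: Z3 || Z2 = 0 - j290.3 Ω.
Step 4 — Series with input arm Z1: Z_in = Z1 + (Z3 || Z2) = 0 - j300.6 Ω = 300.6∠-90.0° Ω.
Step 5 — Source phasor: V = 21.4∠155.3° V = -19.44 + j8.942 V.
Step 6 — Current: I = V / Z = -0.02974 - j0.06467 A = 0.07118∠-114.7° A.
Step 7 — Complex power: S = V·I* = 0 - j1.523 VA.
Step 8 — Real power: P = Re(S) = 0 W.
Step 9 — Reactive power: Q = Im(S) = -1.523 VAR.
Step 10 — Apparent power: |S| = 1.523 VA.
Step 11 — Power factor: PF = P/|S| = 0 (leading).

(a) P = 0 W  (b) Q = -1.523 VAR  (c) S = 1.523 VA  (d) PF = 0 (leading)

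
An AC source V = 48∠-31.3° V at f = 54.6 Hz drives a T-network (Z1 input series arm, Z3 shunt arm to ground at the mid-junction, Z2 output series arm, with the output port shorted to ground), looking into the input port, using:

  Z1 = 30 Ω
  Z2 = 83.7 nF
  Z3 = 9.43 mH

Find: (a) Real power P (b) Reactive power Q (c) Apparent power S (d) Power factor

Step 1 — Angular frequency: ω = 2π·f = 2π·54.6 = 343.1 rad/s.
Step 2 — Component impedances:
  Z1: Z = R = 30 Ω
  Z2: Z = 1/(jωC) = -j/(ω·C) = 0 - j3.483e+04 Ω
  Z3: Z = jωL = j·343.1·0.00943 = 0 + j3.235 Ω
Step 3 — With the output port shorted to ground, the output series arm Z2 runs from the junction to ground; the shunt arm Z3 also runs from the junction to ground. They appear in parallel: Z3 || Z2 = 0 + j3.235 Ω.
Step 4 — Series with input arm Z1: Z_in = Z1 + (Z3 || Z2) = 30 + j3.235 Ω = 30.17∠6.2° Ω.
Step 5 — Source phasor: V = 48∠-31.3° V = 41.01 - j24.94 V.
Step 6 — Current: I = V / Z = 1.263 - j0.9674 A = 1.591∠-37.5° A.
Step 7 — Complex power: S = V·I* = 75.92 + j8.187 VA.
Step 8 — Real power: P = Re(S) = 75.92 W.
Step 9 — Reactive power: Q = Im(S) = 8.187 VAR.
Step 10 — Apparent power: |S| = 76.36 VA.
Step 11 — Power factor: PF = P/|S| = 0.9942 (lagging).

(a) P = 75.92 W  (b) Q = 8.187 VAR  (c) S = 76.36 VA  (d) PF = 0.9942 (lagging)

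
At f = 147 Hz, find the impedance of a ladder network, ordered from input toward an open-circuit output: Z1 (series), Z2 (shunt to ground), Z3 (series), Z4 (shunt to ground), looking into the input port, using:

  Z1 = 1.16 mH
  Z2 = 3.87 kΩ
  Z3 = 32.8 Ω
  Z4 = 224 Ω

Step 1 — Angular frequency: ω = 2π·f = 2π·147 = 923.6 rad/s.
Step 2 — Component impedances:
  Z1: Z = jωL = j·923.6·0.00116 = 0 + j1.071 Ω
  Z2: Z = R = 3870 Ω
  Z3: Z = R = 32.8 Ω
  Z4: Z = R = 224 Ω
Step 3 — Ladder network (open output): work backward from the far end, alternating series and parallel combinations. Z_in = 240.8 + j1.071 Ω = 240.8∠0.3° Ω.

Z = 240.8 + j1.071 Ω = 240.8∠0.3° Ω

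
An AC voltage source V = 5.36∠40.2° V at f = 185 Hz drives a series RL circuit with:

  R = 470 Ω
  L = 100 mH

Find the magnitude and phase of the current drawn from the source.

Step 1 — Angular frequency: ω = 2π·f = 2π·185 = 1162 rad/s.
Step 2 — Component impedances:
  R: Z = R = 470 Ω
  L: Z = jωL = j·1162·0.1 = 0 + j116.2 Ω
Step 3 — Series combination: Z_total = R + L = 470 + j116.2 Ω = 484.2∠13.9° Ω.
Step 4 — Source phasor: V = 5.36∠40.2° V = 4.094 + j3.46 V.
Step 5 — Ohm's law: I = V / Z_total = (4.094 + j3.46) / (470 + j116.2) = 0.009924 + j0.004907 A.
Step 6 — Convert to polar: |I| = 0.01107 A, ∠I = 26.3°.

I = 0.01107∠26.3° A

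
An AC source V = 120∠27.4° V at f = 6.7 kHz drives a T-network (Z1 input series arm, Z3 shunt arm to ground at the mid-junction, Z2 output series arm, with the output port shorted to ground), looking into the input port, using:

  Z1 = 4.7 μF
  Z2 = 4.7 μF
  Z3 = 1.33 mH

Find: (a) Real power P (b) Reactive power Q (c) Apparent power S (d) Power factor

Step 1 — Angular frequency: ω = 2π·f = 2π·6700 = 4.21e+04 rad/s.
Step 2 — Component impedances:
  Z1: Z = 1/(jωC) = -j/(ω·C) = 0 - j5.054 Ω
  Z2: Z = 1/(jωC) = -j/(ω·C) = 0 - j5.054 Ω
  Z3: Z = jωL = j·4.21e+04·0.00133 = 0 + j55.99 Ω
Step 3 — With the output port shorted to ground, the output series arm Z2 runs from the junction to ground; the shunt arm Z3 also runs from the junction to ground. They appear in parallel: Z3 || Z2 = 0 - j5.556 Ω.
Step 4 — Series with input arm Z1: Z_in = Z1 + (Z3 || Z2) = 0 - j10.61 Ω = 10.61∠-90.0° Ω.
Step 5 — Source phasor: V = 120∠27.4° V = 106.5 + j55.22 V.
Step 6 — Current: I = V / Z = -5.205 + j10.04 A = 11.31∠117.4° A.
Step 7 — Complex power: S = V·I* = 0 - j1357 VA.
Step 8 — Real power: P = Re(S) = 0 W.
Step 9 — Reactive power: Q = Im(S) = -1357 VAR.
Step 10 — Apparent power: |S| = 1357 VA.
Step 11 — Power factor: PF = P/|S| = 0 (leading).

(a) P = 0 W  (b) Q = -1357 VAR  (c) S = 1357 VA  (d) PF = 0 (leading)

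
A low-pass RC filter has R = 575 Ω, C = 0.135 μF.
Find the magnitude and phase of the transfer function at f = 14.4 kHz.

Step 1 — Angular frequency: ω = 2π·1.44e+04 = 9.048e+04 rad/s.
Step 2 — Transfer function: H(jω) = 1/(1 + jωRC).
Step 3 — Denominator: 1 + jωRC = 1 + j·9.048e+04·575·1.35e-07 = 1 + j7.023.
Step 4 — H = 0.01987 - j0.1396.
Step 5 — Magnitude: |H| = 0.141 (-17.0 dB); phase: φ = -81.9°.

|H| = 0.141 (-17.0 dB), φ = -81.9°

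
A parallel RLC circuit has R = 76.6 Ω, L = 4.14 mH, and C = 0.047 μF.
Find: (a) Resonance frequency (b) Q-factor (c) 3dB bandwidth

Step 1 — Resonance: ω₀ = 1/√(LC) = 1/√(0.00414·4.7e-08) = 7.169e+04 rad/s.
Step 2 — f₀ = ω₀/(2π) = 1.141e+04 Hz.
Step 3 — Parallel Q: Q = R/(ω₀L) = 76.6/(7.169e+04·0.00414) = 0.2581.
Step 4 — Bandwidth: Δω = ω₀/Q = 2.778e+05 rad/s; BW = Δω/(2π) = 4.421e+04 Hz.

(a) f₀ = 1.141e+04 Hz  (b) Q = 0.2581  (c) BW = 4.421e+04 Hz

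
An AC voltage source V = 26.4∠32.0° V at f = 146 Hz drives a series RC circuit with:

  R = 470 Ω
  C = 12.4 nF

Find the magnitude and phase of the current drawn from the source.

Step 1 — Angular frequency: ω = 2π·f = 2π·146 = 917.3 rad/s.
Step 2 — Component impedances:
  R: Z = R = 470 Ω
  C: Z = 1/(jωC) = -j/(ω·C) = 0 - j8.791e+04 Ω
Step 3 — Series combination: Z_total = R + C = 470 - j8.791e+04 Ω = 8.791e+04∠-89.7° Ω.
Step 4 — Source phasor: V = 26.4∠32.0° V = 22.39 + j13.99 V.
Step 5 — Ohm's law: I = V / Z_total = (22.39 + j13.99) / (470 - j8.791e+04) = -0.0001578 + j0.0002555 A.
Step 6 — Convert to polar: |I| = 0.0003003 A, ∠I = 121.7°.

I = 0.0003003∠121.7° A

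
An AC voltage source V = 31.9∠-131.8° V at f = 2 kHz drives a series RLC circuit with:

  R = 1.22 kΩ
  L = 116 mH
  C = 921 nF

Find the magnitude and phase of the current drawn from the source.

Step 1 — Angular frequency: ω = 2π·f = 2π·2000 = 1.257e+04 rad/s.
Step 2 — Component impedances:
  R: Z = R = 1220 Ω
  L: Z = jωL = j·1.257e+04·0.116 = 0 + j1458 Ω
  C: Z = 1/(jωC) = -j/(ω·C) = 0 - j86.4 Ω
Step 3 — Series combination: Z_total = R + L + C = 1220 + j1371 Ω = 1835∠48.3° Ω.
Step 4 — Source phasor: V = 31.9∠-131.8° V = -21.26 - j23.78 V.
Step 5 — Ohm's law: I = V / Z_total = (-21.26 - j23.78) / (1220 + j1371) = -0.01738 + j4.292e-05 A.
Step 6 — Convert to polar: |I| = 0.01738 A, ∠I = 179.9°.

I = 0.01738∠179.9° A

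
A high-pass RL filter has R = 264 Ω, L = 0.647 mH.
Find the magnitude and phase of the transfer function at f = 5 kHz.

Step 1 — Angular frequency: ω = 2π·5000 = 3.142e+04 rad/s.
Step 2 — Transfer function: H(jω) = jωL/(R + jωL).
Step 3 — Numerator jωL = j·20.33; denominator R + jωL = 264 + j20.33.
Step 4 — H = 0.005893 + j0.07654.
Step 5 — Magnitude: |H| = 0.07677 (-22.3 dB); phase: φ = 85.6°.

|H| = 0.07677 (-22.3 dB), φ = 85.6°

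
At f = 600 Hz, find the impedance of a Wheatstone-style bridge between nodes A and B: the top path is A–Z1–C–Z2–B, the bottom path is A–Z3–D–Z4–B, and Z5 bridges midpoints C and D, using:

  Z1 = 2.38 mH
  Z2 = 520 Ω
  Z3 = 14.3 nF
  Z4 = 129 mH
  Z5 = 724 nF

Step 1 — Angular frequency: ω = 2π·f = 2π·600 = 3770 rad/s.
Step 2 — Component impedances:
  Z1: Z = jωL = j·3770·0.00238 = 0 + j8.972 Ω
  Z2: Z = R = 520 Ω
  Z3: Z = 1/(jωC) = -j/(ω·C) = 0 - j1.855e+04 Ω
  Z4: Z = jωL = j·3770·0.129 = 0 + j486.3 Ω
  Z5: Z = 1/(jωC) = -j/(ω·C) = 0 - j366.4 Ω
Step 3 — Bridge requires nodal analysis (the Z5 bridge couples midpoints C and D, so the two paths cannot be reduced to a simple series/parallel combination). Setting node B to ground and injecting 1 A at node A, the 3-node admittance system at A, C, D solves to V_A = Z_AB = 29.21 + j128.5 Ω = 131.8∠77.2° Ω.

Z = 29.21 + j128.5 Ω = 131.8∠77.2° Ω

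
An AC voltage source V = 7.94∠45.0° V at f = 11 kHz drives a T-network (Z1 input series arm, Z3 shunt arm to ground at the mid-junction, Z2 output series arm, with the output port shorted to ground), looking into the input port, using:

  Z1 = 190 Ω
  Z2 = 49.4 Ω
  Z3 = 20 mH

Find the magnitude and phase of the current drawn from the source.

Step 1 — Angular frequency: ω = 2π·f = 2π·1.1e+04 = 6.912e+04 rad/s.
Step 2 — Component impedances:
  Z1: Z = R = 190 Ω
  Z2: Z = R = 49.4 Ω
  Z3: Z = jωL = j·6.912e+04·0.02 = 0 + j1382 Ω
Step 3 — With the output port shorted to ground, the output series arm Z2 runs from the junction to ground; the shunt arm Z3 also runs from the junction to ground. They appear in parallel: Z3 || Z2 = 49.34 + j1.763 Ω.
Step 4 — Series with input arm Z1: Z_in = Z1 + (Z3 || Z2) = 239.3 + j1.763 Ω = 239.3∠0.4° Ω.
Step 5 — Source phasor: V = 7.94∠45.0° V = 5.614 + j5.614 V.
Step 6 — Ohm's law: I = V / Z_total = (5.614 + j5.614) / (239.3 + j1.763) = 0.02363 + j0.02328 A.
Step 7 — Convert to polar: |I| = 0.03317 A, ∠I = 44.6°.

I = 0.03317∠44.6° A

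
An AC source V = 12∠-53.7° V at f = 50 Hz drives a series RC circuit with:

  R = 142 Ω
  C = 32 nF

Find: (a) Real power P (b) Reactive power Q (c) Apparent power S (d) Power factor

Step 1 — Angular frequency: ω = 2π·f = 2π·50 = 314.2 rad/s.
Step 2 — Component impedances:
  R: Z = R = 142 Ω
  C: Z = 1/(jωC) = -j/(ω·C) = 0 - j9.947e+04 Ω
Step 3 — Series combination: Z_total = R + C = 142 - j9.947e+04 Ω = 9.947e+04∠-89.9° Ω.
Step 4 — Source phasor: V = 12∠-53.7° V = 7.104 - j9.671 V.
Step 5 — Current: I = V / Z = 9.733e-05 + j7.128e-05 A = 0.0001206∠36.2° A.
Step 6 — Complex power: S = V·I* = 2.067e-06 - j0.001448 VA.
Step 7 — Real power: P = Re(S) = 2.067e-06 W.
Step 8 — Reactive power: Q = Im(S) = -0.001448 VAR.
Step 9 — Apparent power: |S| = 0.001448 VA.
Step 10 — Power factor: PF = P/|S| = 0.001428 (leading).

(a) P = 2.067e-06 W  (b) Q = -0.001448 VAR  (c) S = 0.001448 VA  (d) PF = 0.001428 (leading)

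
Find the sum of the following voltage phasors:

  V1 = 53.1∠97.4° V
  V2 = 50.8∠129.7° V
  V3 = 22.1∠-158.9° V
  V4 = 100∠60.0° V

Step 1 — Convert each phasor to rectangular form:
  V1 = 53.1·(cos(97.4°) + j·sin(97.4°)) = -6.839 + j52.66 V
  V2 = 50.8·(cos(129.7°) + j·sin(129.7°)) = -32.45 + j39.09 V
  V3 = 22.1·(cos(-158.9°) + j·sin(-158.9°)) = -20.62 - j7.956 V
  V4 = 100·(cos(60.0°) + j·sin(60.0°)) = 50 + j86.6 V
Step 2 — Sum components: V_total = -9.907 + j170.4 V.
Step 3 — Convert to polar: |V_total| = 170.7 V, ∠V_total = 93.3°.

V_total = 170.7∠93.3° V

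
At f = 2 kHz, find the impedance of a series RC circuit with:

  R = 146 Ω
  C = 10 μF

Step 1 — Angular frequency: ω = 2π·f = 2π·2000 = 1.257e+04 rad/s.
Step 2 — Component impedances:
  R: Z = R = 146 Ω
  C: Z = 1/(jωC) = -j/(ω·C) = 0 - j7.958 Ω
Step 3 — Series combination: Z_total = R + C = 146 - j7.958 Ω = 146.2∠-3.1° Ω.

Z = 146 - j7.958 Ω = 146.2∠-3.1° Ω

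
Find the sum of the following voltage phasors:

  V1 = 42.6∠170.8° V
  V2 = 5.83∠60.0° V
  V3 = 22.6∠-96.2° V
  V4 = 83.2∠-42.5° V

Step 1 — Convert each phasor to rectangular form:
  V1 = 42.6·(cos(170.8°) + j·sin(170.8°)) = -42.05 + j6.811 V
  V2 = 5.83·(cos(60.0°) + j·sin(60.0°)) = 2.915 + j5.049 V
  V3 = 22.6·(cos(-96.2°) + j·sin(-96.2°)) = -2.441 - j22.47 V
  V4 = 83.2·(cos(-42.5°) + j·sin(-42.5°)) = 61.34 - j56.21 V
Step 2 — Sum components: V_total = 19.76 - j66.82 V.
Step 3 — Convert to polar: |V_total| = 69.68 V, ∠V_total = -73.5°.

V_total = 69.68∠-73.5° V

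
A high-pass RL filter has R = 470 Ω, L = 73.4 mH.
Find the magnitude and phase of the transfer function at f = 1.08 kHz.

Step 1 — Angular frequency: ω = 2π·1080 = 6786 rad/s.
Step 2 — Transfer function: H(jω) = jωL/(R + jωL).
Step 3 — Numerator jωL = j·498.1; denominator R + jωL = 470 + j498.1.
Step 4 — H = 0.529 + j0.4992.
Step 5 — Magnitude: |H| = 0.7273 (-2.8 dB); phase: φ = 43.3°.

|H| = 0.7273 (-2.8 dB), φ = 43.3°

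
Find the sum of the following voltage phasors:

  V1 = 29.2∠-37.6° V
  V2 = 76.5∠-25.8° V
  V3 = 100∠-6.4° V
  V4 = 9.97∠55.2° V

Step 1 — Convert each phasor to rectangular form:
  V1 = 29.2·(cos(-37.6°) + j·sin(-37.6°)) = 23.13 - j17.82 V
  V2 = 76.5·(cos(-25.8°) + j·sin(-25.8°)) = 68.87 - j33.3 V
  V3 = 100·(cos(-6.4°) + j·sin(-6.4°)) = 99.38 - j11.15 V
  V4 = 9.97·(cos(55.2°) + j·sin(55.2°)) = 5.69 + j8.187 V
Step 2 — Sum components: V_total = 197.1 - j54.07 V.
Step 3 — Convert to polar: |V_total| = 204.4 V, ∠V_total = -15.3°.

V_total = 204.4∠-15.3° V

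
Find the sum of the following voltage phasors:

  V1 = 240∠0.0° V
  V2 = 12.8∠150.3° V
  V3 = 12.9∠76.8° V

Step 1 — Convert each phasor to rectangular form:
  V1 = 240·(cos(0.0°) + j·sin(0.0°)) = 240 V
  V2 = 12.8·(cos(150.3°) + j·sin(150.3°)) = -11.12 + j6.342 V
  V3 = 12.9·(cos(76.8°) + j·sin(76.8°)) = 2.946 + j12.56 V
Step 2 — Sum components: V_total = 231.8 + j18.9 V.
Step 3 — Convert to polar: |V_total| = 232.6 V, ∠V_total = 4.7°.

V_total = 232.6∠4.7° V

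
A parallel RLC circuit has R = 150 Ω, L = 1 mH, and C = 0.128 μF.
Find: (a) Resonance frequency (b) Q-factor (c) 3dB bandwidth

Step 1 — Resonance: ω₀ = 1/√(LC) = 1/√(0.001·1.28e-07) = 8.839e+04 rad/s.
Step 2 — f₀ = ω₀/(2π) = 1.407e+04 Hz.
Step 3 — Parallel Q: Q = R/(ω₀L) = 150/(8.839e+04·0.001) = 1.697.
Step 4 — Bandwidth: Δω = ω₀/Q = 5.208e+04 rad/s; BW = Δω/(2π) = 8289 Hz.

(a) f₀ = 1.407e+04 Hz  (b) Q = 1.697  (c) BW = 8289 Hz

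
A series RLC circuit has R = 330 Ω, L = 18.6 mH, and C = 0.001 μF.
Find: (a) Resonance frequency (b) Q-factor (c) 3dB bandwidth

Step 1 — Resonance: ω₀ = 1/√(LC) = 1/√(0.0186·1e-09) = 2.319e+05 rad/s.
Step 2 — f₀ = ω₀/(2π) = 3.69e+04 Hz.
Step 3 — Series Q: Q = ω₀L/R = 2.319e+05·0.0186/330 = 13.07.
Step 4 — Bandwidth: Δω = ω₀/Q = 1.774e+04 rad/s; BW = Δω/(2π) = 2824 Hz.

(a) f₀ = 3.69e+04 Hz  (b) Q = 13.07  (c) BW = 2824 Hz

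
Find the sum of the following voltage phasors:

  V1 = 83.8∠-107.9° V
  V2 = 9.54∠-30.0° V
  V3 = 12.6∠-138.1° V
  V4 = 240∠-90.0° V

Step 1 — Convert each phasor to rectangular form:
  V1 = 83.8·(cos(-107.9°) + j·sin(-107.9°)) = -25.76 - j79.74 V
  V2 = 9.54·(cos(-30.0°) + j·sin(-30.0°)) = 8.262 - j4.77 V
  V3 = 12.6·(cos(-138.1°) + j·sin(-138.1°)) = -9.378 - j8.415 V
  V4 = 240·(cos(-90.0°) + j·sin(-90.0°)) = 0 - j240 V
Step 2 — Sum components: V_total = -26.87 - j332.9 V.
Step 3 — Convert to polar: |V_total| = 334 V, ∠V_total = -94.6°.

V_total = 334∠-94.6° V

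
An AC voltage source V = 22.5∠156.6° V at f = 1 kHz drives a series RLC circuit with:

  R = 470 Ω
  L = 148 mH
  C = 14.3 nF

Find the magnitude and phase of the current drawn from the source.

Step 1 — Angular frequency: ω = 2π·f = 2π·1000 = 6283 rad/s.
Step 2 — Component impedances:
  R: Z = R = 470 Ω
  L: Z = jωL = j·6283·0.148 = 0 + j929.9 Ω
  C: Z = 1/(jωC) = -j/(ω·C) = 0 - j1.113e+04 Ω
Step 3 — Series combination: Z_total = R + L + C = 470 - j1.02e+04 Ω = 1.021e+04∠-87.4° Ω.
Step 4 — Source phasor: V = 22.5∠156.6° V = -20.65 + j8.936 V.
Step 5 — Ohm's law: I = V / Z_total = (-20.65 + j8.936) / (470 - j1.02e+04) = -0.0009673 - j0.00198 A.
Step 6 — Convert to polar: |I| = 0.002204 A, ∠I = -116.0°.

I = 0.002204∠-116.0° A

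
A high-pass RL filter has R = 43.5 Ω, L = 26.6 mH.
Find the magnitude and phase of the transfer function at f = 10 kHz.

Step 1 — Angular frequency: ω = 2π·1e+04 = 6.283e+04 rad/s.
Step 2 — Transfer function: H(jω) = jωL/(R + jωL).
Step 3 — Numerator jωL = j·1671; denominator R + jωL = 43.5 + j1671.
Step 4 — H = 0.9993 + j0.02601.
Step 5 — Magnitude: |H| = 0.9997 (-0.0 dB); phase: φ = 1.5°.

|H| = 0.9997 (-0.0 dB), φ = 1.5°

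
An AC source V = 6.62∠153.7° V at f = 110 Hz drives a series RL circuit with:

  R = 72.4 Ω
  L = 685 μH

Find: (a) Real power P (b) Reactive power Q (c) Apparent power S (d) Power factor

Step 1 — Angular frequency: ω = 2π·f = 2π·110 = 691.2 rad/s.
Step 2 — Component impedances:
  R: Z = R = 72.4 Ω
  L: Z = jωL = j·691.2·0.000685 = 0 + j0.4734 Ω
Step 3 — Series combination: Z_total = R + L = 72.4 + j0.4734 Ω = 72.4∠0.4° Ω.
Step 4 — Source phasor: V = 6.62∠153.7° V = -5.935 + j2.933 V.
Step 5 — Current: I = V / Z = -0.0817 + j0.04105 A = 0.09143∠153.3° A.
Step 6 — Complex power: S = V·I* = 0.6053 + j0.003958 VA.
Step 7 — Real power: P = Re(S) = 0.6053 W.
Step 8 — Reactive power: Q = Im(S) = 0.003958 VAR.
Step 9 — Apparent power: |S| = 0.6053 VA.
Step 10 — Power factor: PF = P/|S| = 1 (lagging).

(a) P = 0.6053 W  (b) Q = 0.003958 VAR  (c) S = 0.6053 VA  (d) PF = 1 (lagging)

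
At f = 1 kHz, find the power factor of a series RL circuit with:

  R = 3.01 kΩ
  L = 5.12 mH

Step 1 — Angular frequency: ω = 2π·f = 2π·1000 = 6283 rad/s.
Step 2 — Component impedances:
  R: Z = R = 3010 Ω
  L: Z = jωL = j·6283·0.00512 = 0 + j32.17 Ω
Step 3 — Series combination: Z_total = R + L = 3010 + j32.17 Ω = 3010∠0.6° Ω.
Step 4 — Power factor: PF = cos(φ) = Re(Z)/|Z| = 3010/3010.2 = 0.9999.
Step 5 — Type: Im(Z) = 32.17 ⇒ lagging (phase φ = 0.6°).

PF = 0.9999 (lagging, φ = 0.6°)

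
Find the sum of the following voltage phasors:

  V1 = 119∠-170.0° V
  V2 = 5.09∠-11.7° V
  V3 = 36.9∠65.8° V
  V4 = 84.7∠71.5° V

Step 1 — Convert each phasor to rectangular form:
  V1 = 119·(cos(-170.0°) + j·sin(-170.0°)) = -117.2 - j20.66 V
  V2 = 5.09·(cos(-11.7°) + j·sin(-11.7°)) = 4.984 - j1.032 V
  V3 = 36.9·(cos(65.8°) + j·sin(65.8°)) = 15.13 + j33.66 V
  V4 = 84.7·(cos(71.5°) + j·sin(71.5°)) = 26.88 + j80.32 V
Step 2 — Sum components: V_total = -70.21 + j92.28 V.
Step 3 — Convert to polar: |V_total| = 116 V, ∠V_total = 127.3°.

V_total = 116∠127.3° V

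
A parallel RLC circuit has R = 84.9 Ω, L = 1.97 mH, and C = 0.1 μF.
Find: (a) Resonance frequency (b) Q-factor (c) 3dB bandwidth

Step 1 — Resonance: ω₀ = 1/√(LC) = 1/√(0.00197·1e-07) = 7.125e+04 rad/s.
Step 2 — f₀ = ω₀/(2π) = 1.134e+04 Hz.
Step 3 — Parallel Q: Q = R/(ω₀L) = 84.9/(7.125e+04·0.00197) = 0.6049.
Step 4 — Bandwidth: Δω = ω₀/Q = 1.178e+05 rad/s; BW = Δω/(2π) = 1.875e+04 Hz.

(a) f₀ = 1.134e+04 Hz  (b) Q = 0.6049  (c) BW = 1.875e+04 Hz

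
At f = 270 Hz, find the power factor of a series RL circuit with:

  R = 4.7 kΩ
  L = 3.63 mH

Step 1 — Angular frequency: ω = 2π·f = 2π·270 = 1696 rad/s.
Step 2 — Component impedances:
  R: Z = R = 4700 Ω
  L: Z = jωL = j·1696·0.00363 = 0 + j6.158 Ω
Step 3 — Series combination: Z_total = R + L = 4700 + j6.158 Ω = 4700∠0.1° Ω.
Step 4 — Power factor: PF = cos(φ) = Re(Z)/|Z| = 4700/4700 = 1.
Step 5 — Type: Im(Z) = 6.158 ⇒ lagging (phase φ = 0.1°).

PF = 1 (lagging, φ = 0.1°)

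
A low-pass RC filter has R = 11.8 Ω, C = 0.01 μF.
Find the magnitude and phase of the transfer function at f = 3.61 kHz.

Step 1 — Angular frequency: ω = 2π·3610 = 2.268e+04 rad/s.
Step 2 — Transfer function: H(jω) = 1/(1 + jωRC).
Step 3 — Denominator: 1 + jωRC = 1 + j·2.268e+04·11.8·1e-08 = 1 + j0.002677.
Step 4 — H = 1 - j0.002676.
Step 5 — Magnitude: |H| = 1 (-0.0 dB); phase: φ = -0.2°.

|H| = 1 (-0.0 dB), φ = -0.2°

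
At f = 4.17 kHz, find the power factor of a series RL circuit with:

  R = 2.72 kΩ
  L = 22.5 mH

Step 1 — Angular frequency: ω = 2π·f = 2π·4170 = 2.62e+04 rad/s.
Step 2 — Component impedances:
  R: Z = R = 2720 Ω
  L: Z = jωL = j·2.62e+04·0.0225 = 0 + j589.5 Ω
Step 3 — Series combination: Z_total = R + L = 2720 + j589.5 Ω = 2783∠12.2° Ω.
Step 4 — Power factor: PF = cos(φ) = Re(Z)/|Z| = 2720/2783.2 = 0.9773.
Step 5 — Type: Im(Z) = 589.5 ⇒ lagging (phase φ = 12.2°).

PF = 0.9773 (lagging, φ = 12.2°)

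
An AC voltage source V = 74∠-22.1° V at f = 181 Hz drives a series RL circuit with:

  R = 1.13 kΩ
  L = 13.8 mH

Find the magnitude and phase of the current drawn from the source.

Step 1 — Angular frequency: ω = 2π·f = 2π·181 = 1137 rad/s.
Step 2 — Component impedances:
  R: Z = R = 1130 Ω
  L: Z = jωL = j·1137·0.0138 = 0 + j15.69 Ω
Step 3 — Series combination: Z_total = R + L = 1130 + j15.69 Ω = 1130∠0.8° Ω.
Step 4 — Source phasor: V = 74∠-22.1° V = 68.56 - j27.84 V.
Step 5 — Ohm's law: I = V / Z_total = (68.56 - j27.84) / (1130 + j15.69) = 0.06032 - j0.02548 A.
Step 6 — Convert to polar: |I| = 0.06548 A, ∠I = -22.9°.

I = 0.06548∠-22.9° A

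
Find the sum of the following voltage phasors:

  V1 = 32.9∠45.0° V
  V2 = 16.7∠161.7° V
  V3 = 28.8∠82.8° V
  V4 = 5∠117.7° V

Step 1 — Convert each phasor to rectangular form:
  V1 = 32.9·(cos(45.0°) + j·sin(45.0°)) = 23.26 + j23.26 V
  V2 = 16.7·(cos(161.7°) + j·sin(161.7°)) = -15.86 + j5.244 V
  V3 = 28.8·(cos(82.8°) + j·sin(82.8°)) = 3.61 + j28.57 V
  V4 = 5·(cos(117.7°) + j·sin(117.7°)) = -2.324 + j4.427 V
Step 2 — Sum components: V_total = 8.694 + j61.51 V.
Step 3 — Convert to polar: |V_total| = 62.12 V, ∠V_total = 82.0°.

V_total = 62.12∠82.0° V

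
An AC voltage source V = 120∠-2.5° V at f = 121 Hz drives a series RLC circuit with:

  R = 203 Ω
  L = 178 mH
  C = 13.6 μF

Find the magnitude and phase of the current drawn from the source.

Step 1 — Angular frequency: ω = 2π·f = 2π·121 = 760.3 rad/s.
Step 2 — Component impedances:
  R: Z = R = 203 Ω
  L: Z = jωL = j·760.3·0.178 = 0 + j135.3 Ω
  C: Z = 1/(jωC) = -j/(ω·C) = 0 - j96.72 Ω
Step 3 — Series combination: Z_total = R + L + C = 203 + j38.61 Ω = 206.6∠10.8° Ω.
Step 4 — Source phasor: V = 120∠-2.5° V = 119.9 - j5.234 V.
Step 5 — Ohm's law: I = V / Z_total = (119.9 - j5.234) / (203 + j38.61) = 0.5652 - j0.1333 A.
Step 6 — Convert to polar: |I| = 0.5807 A, ∠I = -13.3°.

I = 0.5807∠-13.3° A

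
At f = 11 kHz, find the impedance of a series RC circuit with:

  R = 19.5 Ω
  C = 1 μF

Step 1 — Angular frequency: ω = 2π·f = 2π·1.1e+04 = 6.912e+04 rad/s.
Step 2 — Component impedances:
  R: Z = R = 19.5 Ω
  C: Z = 1/(jωC) = -j/(ω·C) = 0 - j14.47 Ω
Step 3 — Series combination: Z_total = R + C = 19.5 - j14.47 Ω = 24.28∠-36.6° Ω.

Z = 19.5 - j14.47 Ω = 24.28∠-36.6° Ω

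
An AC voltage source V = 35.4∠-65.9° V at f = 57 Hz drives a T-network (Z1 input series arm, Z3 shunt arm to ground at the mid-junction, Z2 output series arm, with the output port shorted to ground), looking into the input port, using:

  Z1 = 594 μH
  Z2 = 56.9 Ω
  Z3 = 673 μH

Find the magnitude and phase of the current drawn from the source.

Step 1 — Angular frequency: ω = 2π·f = 2π·57 = 358.1 rad/s.
Step 2 — Component impedances:
  Z1: Z = jωL = j·358.1·0.000594 = 0 + j0.2127 Ω
  Z2: Z = R = 56.9 Ω
  Z3: Z = jωL = j·358.1·0.000673 = 0 + j0.241 Ω
Step 3 — With the output port shorted to ground, the output series arm Z2 runs from the junction to ground; the shunt arm Z3 also runs from the junction to ground. They appear in parallel: Z3 || Z2 = 0.001021 + j0.241 Ω.
Step 4 — Series with input arm Z1: Z_in = Z1 + (Z3 || Z2) = 0.001021 + j0.4538 Ω = 0.4538∠89.9° Ω.
Step 5 — Source phasor: V = 35.4∠-65.9° V = 14.45 - j32.31 V.
Step 6 — Ohm's law: I = V / Z_total = (14.45 - j32.31) / (0.001021 + j0.4538) = -71.14 - j32.02 A.
Step 7 — Convert to polar: |I| = 78.01 A, ∠I = -155.8°.

I = 78.01∠-155.8° A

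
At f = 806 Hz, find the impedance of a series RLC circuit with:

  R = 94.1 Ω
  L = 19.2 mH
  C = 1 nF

Step 1 — Angular frequency: ω = 2π·f = 2π·806 = 5064 rad/s.
Step 2 — Component impedances:
  R: Z = R = 94.1 Ω
  L: Z = jωL = j·5064·0.0192 = 0 + j97.23 Ω
  C: Z = 1/(jωC) = -j/(ω·C) = 0 - j1.975e+05 Ω
Step 3 — Series combination: Z_total = R + L + C = 94.1 - j1.974e+05 Ω = 1.974e+05∠-90.0° Ω.

Z = 94.1 - j1.974e+05 Ω = 1.974e+05∠-90.0° Ω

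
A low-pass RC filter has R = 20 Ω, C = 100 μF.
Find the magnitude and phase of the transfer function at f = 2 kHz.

Step 1 — Angular frequency: ω = 2π·2000 = 1.257e+04 rad/s.
Step 2 — Transfer function: H(jω) = 1/(1 + jωRC).
Step 3 — Denominator: 1 + jωRC = 1 + j·1.257e+04·20·0.0001 = 1 + j25.13.
Step 4 — H = 0.001581 - j0.03973.
Step 5 — Magnitude: |H| = 0.03976 (-28.0 dB); phase: φ = -87.7°.

|H| = 0.03976 (-28.0 dB), φ = -87.7°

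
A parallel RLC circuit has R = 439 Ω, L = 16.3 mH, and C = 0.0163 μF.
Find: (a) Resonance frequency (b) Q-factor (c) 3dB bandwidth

Step 1 — Resonance: ω₀ = 1/√(LC) = 1/√(0.0163·1.63e-08) = 6.135e+04 rad/s.
Step 2 — f₀ = ω₀/(2π) = 9764 Hz.
Step 3 — Parallel Q: Q = R/(ω₀L) = 439/(6.135e+04·0.0163) = 0.439.
Step 4 — Bandwidth: Δω = ω₀/Q = 1.397e+05 rad/s; BW = Δω/(2π) = 2.224e+04 Hz.

(a) f₀ = 9764 Hz  (b) Q = 0.439  (c) BW = 2.224e+04 Hz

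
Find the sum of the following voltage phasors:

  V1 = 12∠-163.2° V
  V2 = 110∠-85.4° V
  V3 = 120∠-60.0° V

Step 1 — Convert each phasor to rectangular form:
  V1 = 12·(cos(-163.2°) + j·sin(-163.2°)) = -11.49 - j3.468 V
  V2 = 110·(cos(-85.4°) + j·sin(-85.4°)) = 8.822 - j109.6 V
  V3 = 120·(cos(-60.0°) + j·sin(-60.0°)) = 60 - j103.9 V
Step 2 — Sum components: V_total = 57.33 - j217 V.
Step 3 — Convert to polar: |V_total| = 224.5 V, ∠V_total = -75.2°.

V_total = 224.5∠-75.2° V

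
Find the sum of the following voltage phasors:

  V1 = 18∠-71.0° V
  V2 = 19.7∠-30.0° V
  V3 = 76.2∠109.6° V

Step 1 — Convert each phasor to rectangular form:
  V1 = 18·(cos(-71.0°) + j·sin(-71.0°)) = 5.86 - j17.02 V
  V2 = 19.7·(cos(-30.0°) + j·sin(-30.0°)) = 17.06 - j9.85 V
  V3 = 76.2·(cos(109.6°) + j·sin(109.6°)) = -25.56 + j71.78 V
Step 2 — Sum components: V_total = -2.64 + j44.92 V.
Step 3 — Convert to polar: |V_total| = 44.99 V, ∠V_total = 93.4°.

V_total = 44.99∠93.4° V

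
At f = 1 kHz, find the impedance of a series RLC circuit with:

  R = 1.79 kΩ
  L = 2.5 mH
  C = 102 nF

Step 1 — Angular frequency: ω = 2π·f = 2π·1000 = 6283 rad/s.
Step 2 — Component impedances:
  R: Z = R = 1790 Ω
  L: Z = jωL = j·6283·0.0025 = 0 + j15.71 Ω
  C: Z = 1/(jωC) = -j/(ω·C) = 0 - j1560 Ω
Step 3 — Series combination: Z_total = R + L + C = 1790 - j1545 Ω = 2364∠-40.8° Ω.

Z = 1790 - j1545 Ω = 2364∠-40.8° Ω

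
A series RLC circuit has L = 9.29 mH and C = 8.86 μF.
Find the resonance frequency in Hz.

Step 1 — Resonance condition Im(Z)=0 gives ω₀ = 1/√(LC).
Step 2 — ω₀ = 1/√(0.00929·8.86e-06) = 3486 rad/s.
Step 3 — f₀ = ω₀/(2π) = 554.7 Hz.

f₀ = 554.7 Hz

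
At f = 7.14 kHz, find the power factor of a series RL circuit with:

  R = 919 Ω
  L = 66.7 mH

Step 1 — Angular frequency: ω = 2π·f = 2π·7140 = 4.486e+04 rad/s.
Step 2 — Component impedances:
  R: Z = R = 919 Ω
  L: Z = jωL = j·4.486e+04·0.0667 = 0 + j2992 Ω
Step 3 — Series combination: Z_total = R + L = 919 + j2992 Ω = 3130∠72.9° Ω.
Step 4 — Power factor: PF = cos(φ) = Re(Z)/|Z| = 919/3130 = 0.2936.
Step 5 — Type: Im(Z) = 2992 ⇒ lagging (phase φ = 72.9°).

PF = 0.2936 (lagging, φ = 72.9°)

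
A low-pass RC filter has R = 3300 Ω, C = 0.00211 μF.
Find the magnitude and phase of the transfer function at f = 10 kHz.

Step 1 — Angular frequency: ω = 2π·1e+04 = 6.283e+04 rad/s.
Step 2 — Transfer function: H(jω) = 1/(1 + jωRC).
Step 3 — Denominator: 1 + jωRC = 1 + j·6.283e+04·3300·2.11e-09 = 1 + j0.4375.
Step 4 — H = 0.8393 - j0.3672.
Step 5 — Magnitude: |H| = 0.9162 (-0.8 dB); phase: φ = -23.6°.

|H| = 0.9162 (-0.8 dB), φ = -23.6°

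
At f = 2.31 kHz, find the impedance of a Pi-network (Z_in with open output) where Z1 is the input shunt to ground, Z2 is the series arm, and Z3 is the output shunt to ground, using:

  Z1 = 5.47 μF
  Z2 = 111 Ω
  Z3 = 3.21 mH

Step 1 — Angular frequency: ω = 2π·f = 2π·2310 = 1.451e+04 rad/s.
Step 2 — Component impedances:
  Z1: Z = 1/(jωC) = -j/(ω·C) = 0 - j12.6 Ω
  Z2: Z = R = 111 Ω
  Z3: Z = jωL = j·1.451e+04·0.00321 = 0 + j46.59 Ω
Step 3 — With open output, the series arm Z2 and the output shunt Z3 appear in series to ground: Z2 + Z3 = 111 + j46.59 Ω.
Step 4 — Parallel with input shunt Z1: Z_in = Z1 || (Z2 + Z3) = 1.307 - j13 Ω = 13.06∠-84.3° Ω.

Z = 1.307 - j13 Ω = 13.06∠-84.3° Ω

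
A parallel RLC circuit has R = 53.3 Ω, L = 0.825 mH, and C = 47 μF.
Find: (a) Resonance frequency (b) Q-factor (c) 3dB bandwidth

Step 1 — Resonance: ω₀ = 1/√(LC) = 1/√(0.000825·4.7e-05) = 5078 rad/s.
Step 2 — f₀ = ω₀/(2π) = 808.2 Hz.
Step 3 — Parallel Q: Q = R/(ω₀L) = 53.3/(5078·0.000825) = 12.72.
Step 4 — Bandwidth: Δω = ω₀/Q = 399.2 rad/s; BW = Δω/(2π) = 63.53 Hz.

(a) f₀ = 808.2 Hz  (b) Q = 12.72  (c) BW = 63.53 Hz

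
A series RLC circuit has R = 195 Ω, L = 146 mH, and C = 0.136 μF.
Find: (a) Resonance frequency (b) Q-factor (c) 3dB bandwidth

Step 1 — Resonance: ω₀ = 1/√(LC) = 1/√(0.146·1.36e-07) = 7097 rad/s.
Step 2 — f₀ = ω₀/(2π) = 1129 Hz.
Step 3 — Series Q: Q = ω₀L/R = 7097·0.146/195 = 5.313.
Step 4 — Bandwidth: Δω = ω₀/Q = 1336 rad/s; BW = Δω/(2π) = 212.6 Hz.

(a) f₀ = 1129 Hz  (b) Q = 5.313  (c) BW = 212.6 Hz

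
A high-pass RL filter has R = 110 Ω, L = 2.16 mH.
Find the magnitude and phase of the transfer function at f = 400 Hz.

Step 1 — Angular frequency: ω = 2π·400 = 2513 rad/s.
Step 2 — Transfer function: H(jω) = jωL/(R + jωL).
Step 3 — Numerator jωL = j·5.429; denominator R + jωL = 110 + j5.429.
Step 4 — H = 0.00243 + j0.04923.
Step 5 — Magnitude: |H| = 0.04929 (-26.1 dB); phase: φ = 87.2°.

|H| = 0.04929 (-26.1 dB), φ = 87.2°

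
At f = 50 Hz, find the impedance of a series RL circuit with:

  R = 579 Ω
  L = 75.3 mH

Step 1 — Angular frequency: ω = 2π·f = 2π·50 = 314.2 rad/s.
Step 2 — Component impedances:
  R: Z = R = 579 Ω
  L: Z = jωL = j·314.2·0.0753 = 0 + j23.66 Ω
Step 3 — Series combination: Z_total = R + L = 579 + j23.66 Ω = 579.5∠2.3° Ω.

Z = 579 + j23.66 Ω = 579.5∠2.3° Ω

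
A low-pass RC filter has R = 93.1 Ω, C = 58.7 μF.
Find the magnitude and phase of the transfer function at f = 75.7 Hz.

Step 1 — Angular frequency: ω = 2π·75.7 = 475.6 rad/s.
Step 2 — Transfer function: H(jω) = 1/(1 + jωRC).
Step 3 — Denominator: 1 + jωRC = 1 + j·475.6·93.1·5.87e-05 = 1 + j2.599.
Step 4 — H = 0.1289 - j0.3351.
Step 5 — Magnitude: |H| = 0.3591 (-8.9 dB); phase: φ = -69.0°.

|H| = 0.3591 (-8.9 dB), φ = -69.0°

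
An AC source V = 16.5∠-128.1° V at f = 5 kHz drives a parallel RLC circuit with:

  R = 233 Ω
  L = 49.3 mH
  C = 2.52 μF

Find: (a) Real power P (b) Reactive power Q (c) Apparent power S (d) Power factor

Step 1 — Angular frequency: ω = 2π·f = 2π·5000 = 3.142e+04 rad/s.
Step 2 — Component impedances:
  R: Z = R = 233 Ω
  L: Z = jωL = j·3.142e+04·0.0493 = 0 + j1549 Ω
  C: Z = 1/(jωC) = -j/(ω·C) = 0 - j12.63 Ω
Step 3 — Parallel combination: 1/Z_total = 1/R + 1/L + 1/C; Z_total = 0.694 - j12.7 Ω = 12.72∠-86.9° Ω.
Step 4 — Source phasor: V = 16.5∠-128.1° V = -10.18 - j12.98 V.
Step 5 — Current: I = V / Z = 0.9759 - j0.8552 A = 1.298∠-41.2° A.
Step 6 — Complex power: S = V·I* = 1.168 - j21.38 VA.
Step 7 — Real power: P = Re(S) = 1.168 W.
Step 8 — Reactive power: Q = Im(S) = -21.38 VAR.
Step 9 — Apparent power: |S| = 21.41 VA.
Step 10 — Power factor: PF = P/|S| = 0.05458 (leading).

(a) P = 1.168 W  (b) Q = -21.38 VAR  (c) S = 21.41 VA  (d) PF = 0.05458 (leading)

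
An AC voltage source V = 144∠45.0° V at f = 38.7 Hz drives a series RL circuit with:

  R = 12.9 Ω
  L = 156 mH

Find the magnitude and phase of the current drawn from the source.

Step 1 — Angular frequency: ω = 2π·f = 2π·38.7 = 243.2 rad/s.
Step 2 — Component impedances:
  R: Z = R = 12.9 Ω
  L: Z = jωL = j·243.2·0.156 = 0 + j37.93 Ω
Step 3 — Series combination: Z_total = R + L = 12.9 + j37.93 Ω = 40.07∠71.2° Ω.
Step 4 — Source phasor: V = 144∠45.0° V = 101.8 + j101.8 V.
Step 5 — Ohm's law: I = V / Z_total = (101.8 + j101.8) / (12.9 + j37.93) = 3.224 - j1.588 A.
Step 6 — Convert to polar: |I| = 3.594 A, ∠I = -26.2°.

I = 3.594∠-26.2° A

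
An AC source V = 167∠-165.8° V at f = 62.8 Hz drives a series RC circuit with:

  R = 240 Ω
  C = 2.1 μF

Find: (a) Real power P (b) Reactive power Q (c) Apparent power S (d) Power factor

Step 1 — Angular frequency: ω = 2π·f = 2π·62.8 = 394.6 rad/s.
Step 2 — Component impedances:
  R: Z = R = 240 Ω
  C: Z = 1/(jωC) = -j/(ω·C) = 0 - j1207 Ω
Step 3 — Series combination: Z_total = R + C = 240 - j1207 Ω = 1230∠-78.8° Ω.
Step 4 — Source phasor: V = 167∠-165.8° V = -161.9 - j40.97 V.
Step 5 — Current: I = V / Z = 0.00699 - j0.1355 A = 0.1357∠-87.0° A.
Step 6 — Complex power: S = V·I* = 4.421 - j22.23 VA.
Step 7 — Real power: P = Re(S) = 4.421 W.
Step 8 — Reactive power: Q = Im(S) = -22.23 VAR.
Step 9 — Apparent power: |S| = 22.67 VA.
Step 10 — Power factor: PF = P/|S| = 0.1951 (leading).

(a) P = 4.421 W  (b) Q = -22.23 VAR  (c) S = 22.67 VA  (d) PF = 0.1951 (leading)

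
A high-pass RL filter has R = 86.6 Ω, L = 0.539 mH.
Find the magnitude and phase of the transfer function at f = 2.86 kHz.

Step 1 — Angular frequency: ω = 2π·2860 = 1.797e+04 rad/s.
Step 2 — Transfer function: H(jω) = jωL/(R + jωL).
Step 3 — Numerator jωL = j·9.686; denominator R + jωL = 86.6 + j9.686.
Step 4 — H = 0.01235 + j0.1105.
Step 5 — Magnitude: |H| = 0.1112 (-19.1 dB); phase: φ = 83.6°.

|H| = 0.1112 (-19.1 dB), φ = 83.6°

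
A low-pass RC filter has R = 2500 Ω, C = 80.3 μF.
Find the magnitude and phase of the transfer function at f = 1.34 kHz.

Step 1 — Angular frequency: ω = 2π·1340 = 8419 rad/s.
Step 2 — Transfer function: H(jω) = 1/(1 + jωRC).
Step 3 — Denominator: 1 + jωRC = 1 + j·8419·2500·8.03e-05 = 1 + j1690.
Step 4 — H = 3.5e-07 - j0.0005916.
Step 5 — Magnitude: |H| = 0.0005916 (-64.6 dB); phase: φ = -90.0°.

|H| = 0.0005916 (-64.6 dB), φ = -90.0°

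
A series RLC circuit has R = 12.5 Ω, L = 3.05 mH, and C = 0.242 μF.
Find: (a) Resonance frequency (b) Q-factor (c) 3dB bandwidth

Step 1 — Resonance condition Im(Z)=0 gives ω₀ = 1/√(LC).
Step 2 — ω₀ = 1/√(0.00305·2.42e-07) = 3.681e+04 rad/s.
Step 3 — f₀ = ω₀/(2π) = 5858 Hz.
Step 4 — Series Q: Q = ω₀L/R = 3.681e+04·0.00305/12.5 = 8.981.
Step 5 — 3dB bandwidth: Δω = ω₀/Q = 4098 rad/s; BW = Δω/(2π) = 652.3 Hz.

(a) f₀ = 5858 Hz  (b) Q = 8.981  (c) BW = 652.3 Hz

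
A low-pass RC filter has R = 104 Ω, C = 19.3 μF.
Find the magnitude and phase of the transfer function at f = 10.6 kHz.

Step 1 — Angular frequency: ω = 2π·1.06e+04 = 6.66e+04 rad/s.
Step 2 — Transfer function: H(jω) = 1/(1 + jωRC).
Step 3 — Denominator: 1 + jωRC = 1 + j·6.66e+04·104·1.93e-05 = 1 + j133.7.
Step 4 — H = 5.595e-05 - j0.00748.
Step 5 — Magnitude: |H| = 0.00748 (-42.5 dB); phase: φ = -89.6°.

|H| = 0.00748 (-42.5 dB), φ = -89.6°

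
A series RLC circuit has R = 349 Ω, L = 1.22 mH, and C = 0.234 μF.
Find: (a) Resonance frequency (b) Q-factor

Step 1 — Resonance condition Im(Z)=0 gives ω₀ = 1/√(LC).
Step 2 — ω₀ = 1/√(0.00122·2.34e-07) = 5.919e+04 rad/s.
Step 3 — f₀ = ω₀/(2π) = 9420 Hz.
Step 4 — Series Q: Q = ω₀L/R = 5.919e+04·0.00122/349 = 0.2069.

(a) f₀ = 9420 Hz  (b) Q = 0.2069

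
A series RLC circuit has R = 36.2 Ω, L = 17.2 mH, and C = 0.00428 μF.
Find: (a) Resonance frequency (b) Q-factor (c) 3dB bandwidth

Step 1 — Resonance condition Im(Z)=0 gives ω₀ = 1/√(LC).
Step 2 — ω₀ = 1/√(0.0172·4.28e-09) = 1.166e+05 rad/s.
Step 3 — f₀ = ω₀/(2π) = 1.855e+04 Hz.
Step 4 — Series Q: Q = ω₀L/R = 1.166e+05·0.0172/36.2 = 55.38.
Step 5 — 3dB bandwidth: Δω = ω₀/Q = 2105 rad/s; BW = Δω/(2π) = 335 Hz.

(a) f₀ = 1.855e+04 Hz  (b) Q = 55.38  (c) BW = 335 Hz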